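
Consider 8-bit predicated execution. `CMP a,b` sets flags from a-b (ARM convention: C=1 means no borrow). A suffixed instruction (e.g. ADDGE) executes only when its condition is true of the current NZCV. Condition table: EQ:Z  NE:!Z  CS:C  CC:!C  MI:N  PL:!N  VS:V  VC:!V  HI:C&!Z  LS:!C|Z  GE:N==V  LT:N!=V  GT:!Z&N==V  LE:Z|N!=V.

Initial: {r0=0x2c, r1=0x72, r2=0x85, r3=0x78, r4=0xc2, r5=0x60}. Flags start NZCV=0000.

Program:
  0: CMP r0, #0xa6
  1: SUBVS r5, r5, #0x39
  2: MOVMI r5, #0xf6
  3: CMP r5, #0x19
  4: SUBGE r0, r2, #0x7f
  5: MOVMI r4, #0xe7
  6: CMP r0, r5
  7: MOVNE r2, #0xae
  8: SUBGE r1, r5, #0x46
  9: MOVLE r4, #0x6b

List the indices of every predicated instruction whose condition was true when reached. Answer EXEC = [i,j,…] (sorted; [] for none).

0: ✓ CMP  NZCV=1001
1: ✓ SUBVS  r5←0x27
2: ✓ MOVMI  r5←0xf6
3: ✓ CMP  NZCV=1010
4: · SUBGE
5: ✓ MOVMI  r4←0xe7
6: ✓ CMP  NZCV=0000
7: ✓ MOVNE  r2←0xae
8: ✓ SUBGE  r1←0xb0
9: · MOVLE

EXEC = [1,2,5,7,8]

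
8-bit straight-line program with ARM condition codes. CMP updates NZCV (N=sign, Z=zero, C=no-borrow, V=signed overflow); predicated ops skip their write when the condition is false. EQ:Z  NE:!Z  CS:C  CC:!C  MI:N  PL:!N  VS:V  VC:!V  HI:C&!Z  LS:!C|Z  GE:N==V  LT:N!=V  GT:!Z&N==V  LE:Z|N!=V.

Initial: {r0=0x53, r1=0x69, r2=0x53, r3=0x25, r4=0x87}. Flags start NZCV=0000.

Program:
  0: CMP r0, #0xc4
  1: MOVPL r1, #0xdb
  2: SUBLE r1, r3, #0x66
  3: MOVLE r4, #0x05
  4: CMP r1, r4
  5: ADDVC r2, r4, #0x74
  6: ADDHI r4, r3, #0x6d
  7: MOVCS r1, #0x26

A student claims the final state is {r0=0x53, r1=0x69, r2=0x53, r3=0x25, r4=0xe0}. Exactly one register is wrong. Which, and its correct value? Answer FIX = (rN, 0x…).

[0] flags=1001 → (cmp)
[1] flags=1001 PL?F → skip
[2] flags=1001 LE?F → skip
[3] flags=1001 LE?F → skip
[4] flags=1001 → (cmp)
[5] flags=1001 VC?F → skip
[6] flags=1001 HI?F → skip
[7] flags=1001 CS?F → skip

FIX = (r4, 0x87)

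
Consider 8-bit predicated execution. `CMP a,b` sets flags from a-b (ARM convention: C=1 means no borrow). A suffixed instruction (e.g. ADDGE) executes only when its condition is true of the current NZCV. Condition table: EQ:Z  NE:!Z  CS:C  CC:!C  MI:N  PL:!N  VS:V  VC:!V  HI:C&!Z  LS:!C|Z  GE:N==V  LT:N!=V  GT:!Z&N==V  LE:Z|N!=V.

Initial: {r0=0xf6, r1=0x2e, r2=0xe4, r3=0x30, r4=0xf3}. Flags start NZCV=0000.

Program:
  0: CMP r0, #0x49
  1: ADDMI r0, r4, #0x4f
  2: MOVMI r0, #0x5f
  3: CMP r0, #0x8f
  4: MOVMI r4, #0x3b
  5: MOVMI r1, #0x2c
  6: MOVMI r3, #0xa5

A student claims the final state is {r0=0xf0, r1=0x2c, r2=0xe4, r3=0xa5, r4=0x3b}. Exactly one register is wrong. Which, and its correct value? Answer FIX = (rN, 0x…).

0: ✓ CMP  NZCV=1010
1: ✓ ADDMI  r0←0x42
2: ✓ MOVMI  r0←0x5f
3: ✓ CMP  NZCV=1001
4: ✓ MOVMI  r4←0x3b
5: ✓ MOVMI  r1←0x2c
6: ✓ MOVMI  r3←0xa5

FIX = (r0, 0x5f)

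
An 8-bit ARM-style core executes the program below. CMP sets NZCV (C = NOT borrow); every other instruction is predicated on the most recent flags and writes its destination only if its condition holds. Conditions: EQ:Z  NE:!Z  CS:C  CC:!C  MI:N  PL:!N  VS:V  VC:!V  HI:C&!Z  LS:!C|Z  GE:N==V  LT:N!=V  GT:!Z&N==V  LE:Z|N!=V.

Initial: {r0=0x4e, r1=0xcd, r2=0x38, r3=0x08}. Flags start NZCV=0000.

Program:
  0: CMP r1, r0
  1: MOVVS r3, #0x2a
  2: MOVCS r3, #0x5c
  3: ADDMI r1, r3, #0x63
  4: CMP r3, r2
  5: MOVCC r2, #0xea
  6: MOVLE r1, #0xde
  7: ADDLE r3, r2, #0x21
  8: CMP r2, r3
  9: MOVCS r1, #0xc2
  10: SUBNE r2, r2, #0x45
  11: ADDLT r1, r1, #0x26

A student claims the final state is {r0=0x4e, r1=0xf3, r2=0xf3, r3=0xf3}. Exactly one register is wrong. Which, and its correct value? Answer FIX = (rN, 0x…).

FIX = (r3, 0x5c)

0: ✓ CMP  NZCV=0011
1: ✓ MOVVS  r3←0x2a
2: ✓ MOVCS  r3←0x5c
3: · ADDMI
4: ✓ CMP  NZCV=0010
5: · MOVCC
6: · MOVLE
7: · ADDLE
8: ✓ CMP  NZCV=1000
9: · MOVCS
10: ✓ SUBNE  r2←0xf3
11: ✓ ADDLT  r1←0xf3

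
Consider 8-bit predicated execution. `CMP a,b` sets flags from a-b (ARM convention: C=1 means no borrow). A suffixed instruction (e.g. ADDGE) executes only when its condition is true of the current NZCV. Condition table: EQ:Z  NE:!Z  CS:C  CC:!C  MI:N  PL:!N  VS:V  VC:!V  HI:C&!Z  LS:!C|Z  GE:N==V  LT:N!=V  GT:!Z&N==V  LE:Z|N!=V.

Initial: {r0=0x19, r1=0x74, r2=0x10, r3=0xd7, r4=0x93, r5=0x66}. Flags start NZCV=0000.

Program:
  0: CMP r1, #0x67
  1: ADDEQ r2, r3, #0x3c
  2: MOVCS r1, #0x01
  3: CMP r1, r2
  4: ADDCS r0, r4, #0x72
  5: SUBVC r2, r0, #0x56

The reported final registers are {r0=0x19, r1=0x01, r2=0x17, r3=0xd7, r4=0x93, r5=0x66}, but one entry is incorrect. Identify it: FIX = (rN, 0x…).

FIX = (r2, 0xc3)

0: ✓ CMP  NZCV=0010
1: · ADDEQ
2: ✓ MOVCS  r1←0x01
3: ✓ CMP  NZCV=1000
4: · ADDCS
5: ✓ SUBVC  r2←0xc3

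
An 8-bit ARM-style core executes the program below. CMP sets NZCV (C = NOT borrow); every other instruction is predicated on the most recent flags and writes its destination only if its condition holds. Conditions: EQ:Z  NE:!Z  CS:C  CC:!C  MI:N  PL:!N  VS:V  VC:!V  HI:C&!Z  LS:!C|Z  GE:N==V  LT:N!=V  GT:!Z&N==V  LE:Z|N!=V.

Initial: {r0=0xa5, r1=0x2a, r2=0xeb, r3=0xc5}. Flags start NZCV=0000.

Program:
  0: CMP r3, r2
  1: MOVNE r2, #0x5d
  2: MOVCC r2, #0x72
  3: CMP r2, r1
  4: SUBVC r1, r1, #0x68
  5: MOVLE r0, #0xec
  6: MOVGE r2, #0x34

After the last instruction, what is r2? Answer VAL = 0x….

[0] flags=1000 → (cmp)
[1] flags=1000 NE?T → r2=0x5d
[2] flags=1000 CC?T → r2=0x72
[3] flags=0010 → (cmp)
[4] flags=0010 VC?T → r1=0xc2
[5] flags=0010 LE?F → skip
[6] flags=0010 GE?T → r2=0x34

VAL = 0x34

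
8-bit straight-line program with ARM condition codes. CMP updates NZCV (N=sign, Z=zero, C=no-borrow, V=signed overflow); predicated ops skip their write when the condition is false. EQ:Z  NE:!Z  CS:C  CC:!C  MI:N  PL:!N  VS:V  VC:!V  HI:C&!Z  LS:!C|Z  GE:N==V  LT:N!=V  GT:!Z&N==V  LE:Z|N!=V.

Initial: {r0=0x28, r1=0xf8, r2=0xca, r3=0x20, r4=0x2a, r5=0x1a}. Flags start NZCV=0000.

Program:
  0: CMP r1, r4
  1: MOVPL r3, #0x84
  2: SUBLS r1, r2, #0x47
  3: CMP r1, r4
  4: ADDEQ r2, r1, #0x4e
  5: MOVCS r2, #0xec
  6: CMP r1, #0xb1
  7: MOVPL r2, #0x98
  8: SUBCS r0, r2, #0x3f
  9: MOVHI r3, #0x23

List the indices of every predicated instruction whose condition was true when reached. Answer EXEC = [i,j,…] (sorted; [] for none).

EXEC = [5,7,8,9]

[0] flags=1010 → (cmp)
[1] flags=1010 PL?F → skip
[2] flags=1010 LS?F → skip
[3] flags=1010 → (cmp)
[4] flags=1010 EQ?F → skip
[5] flags=1010 CS?T → r2=0xec
[6] flags=0010 → (cmp)
[7] flags=0010 PL?T → r2=0x98
[8] flags=0010 CS?T → r0=0x59
[9] flags=0010 HI?T → r3=0x23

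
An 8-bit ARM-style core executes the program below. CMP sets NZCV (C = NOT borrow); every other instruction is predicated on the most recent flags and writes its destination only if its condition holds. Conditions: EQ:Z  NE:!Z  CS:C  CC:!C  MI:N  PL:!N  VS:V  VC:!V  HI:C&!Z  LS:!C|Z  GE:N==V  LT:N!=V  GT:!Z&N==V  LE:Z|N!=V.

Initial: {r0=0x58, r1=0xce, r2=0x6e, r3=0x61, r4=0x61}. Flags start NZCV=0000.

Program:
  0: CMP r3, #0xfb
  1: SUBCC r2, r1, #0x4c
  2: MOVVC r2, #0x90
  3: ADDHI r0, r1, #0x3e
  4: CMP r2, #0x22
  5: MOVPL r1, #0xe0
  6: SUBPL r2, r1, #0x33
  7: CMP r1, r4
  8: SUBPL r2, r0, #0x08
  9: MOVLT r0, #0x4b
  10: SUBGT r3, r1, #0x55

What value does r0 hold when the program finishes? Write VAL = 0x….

[0] flags=0000 → (cmp)
[1] flags=0000 CC?T → r2=0x82
[2] flags=0000 VC?T → r2=0x90
[3] flags=0000 HI?F → skip
[4] flags=0011 → (cmp)
[5] flags=0011 PL?T → r1=0xe0
[6] flags=0011 PL?T → r2=0xad
[7] flags=0011 → (cmp)
[8] flags=0011 PL?T → r2=0x50
[9] flags=0011 LT?T → r0=0x4b
[10] flags=0011 GT?F → skip

VAL = 0x4b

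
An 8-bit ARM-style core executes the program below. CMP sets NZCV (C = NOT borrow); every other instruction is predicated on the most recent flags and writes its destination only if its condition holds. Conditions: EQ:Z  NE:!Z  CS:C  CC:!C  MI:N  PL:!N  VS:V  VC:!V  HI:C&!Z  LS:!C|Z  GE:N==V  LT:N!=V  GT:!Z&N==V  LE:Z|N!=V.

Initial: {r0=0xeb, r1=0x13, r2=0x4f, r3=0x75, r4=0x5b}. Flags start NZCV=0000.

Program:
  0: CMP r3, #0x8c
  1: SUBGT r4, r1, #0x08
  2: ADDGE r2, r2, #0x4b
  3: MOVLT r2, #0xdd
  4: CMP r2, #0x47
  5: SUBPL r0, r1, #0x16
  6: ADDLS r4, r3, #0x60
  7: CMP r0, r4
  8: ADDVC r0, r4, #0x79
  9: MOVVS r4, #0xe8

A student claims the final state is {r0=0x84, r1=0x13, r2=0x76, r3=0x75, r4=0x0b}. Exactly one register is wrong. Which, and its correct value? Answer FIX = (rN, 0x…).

FIX = (r2, 0x9a)

0: ✓ CMP  NZCV=1001
1: ✓ SUBGT  r4←0x0b
2: ✓ ADDGE  r2←0x9a
3: · MOVLT
4: ✓ CMP  NZCV=0011
5: ✓ SUBPL  r0←0xfd
6: · ADDLS
7: ✓ CMP  NZCV=1010
8: ✓ ADDVC  r0←0x84
9: · MOVVS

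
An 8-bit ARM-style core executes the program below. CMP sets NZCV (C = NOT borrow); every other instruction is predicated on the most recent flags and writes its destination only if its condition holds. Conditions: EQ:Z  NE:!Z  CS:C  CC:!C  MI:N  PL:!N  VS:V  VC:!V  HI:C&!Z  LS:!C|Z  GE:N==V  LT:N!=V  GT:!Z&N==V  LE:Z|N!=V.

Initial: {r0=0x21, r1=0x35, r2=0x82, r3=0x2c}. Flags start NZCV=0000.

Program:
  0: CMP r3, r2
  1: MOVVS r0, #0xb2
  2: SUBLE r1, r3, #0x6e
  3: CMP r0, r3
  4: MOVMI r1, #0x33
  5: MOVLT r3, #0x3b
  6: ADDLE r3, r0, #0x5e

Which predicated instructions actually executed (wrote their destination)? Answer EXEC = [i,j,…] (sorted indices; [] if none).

EXEC = [1,4,5,6]

0: ✓ CMP  NZCV=1001
1: ✓ MOVVS  r0←0xb2
2: · SUBLE
3: ✓ CMP  NZCV=1010
4: ✓ MOVMI  r1←0x33
5: ✓ MOVLT  r3←0x3b
6: ✓ ADDLE  r3←0x10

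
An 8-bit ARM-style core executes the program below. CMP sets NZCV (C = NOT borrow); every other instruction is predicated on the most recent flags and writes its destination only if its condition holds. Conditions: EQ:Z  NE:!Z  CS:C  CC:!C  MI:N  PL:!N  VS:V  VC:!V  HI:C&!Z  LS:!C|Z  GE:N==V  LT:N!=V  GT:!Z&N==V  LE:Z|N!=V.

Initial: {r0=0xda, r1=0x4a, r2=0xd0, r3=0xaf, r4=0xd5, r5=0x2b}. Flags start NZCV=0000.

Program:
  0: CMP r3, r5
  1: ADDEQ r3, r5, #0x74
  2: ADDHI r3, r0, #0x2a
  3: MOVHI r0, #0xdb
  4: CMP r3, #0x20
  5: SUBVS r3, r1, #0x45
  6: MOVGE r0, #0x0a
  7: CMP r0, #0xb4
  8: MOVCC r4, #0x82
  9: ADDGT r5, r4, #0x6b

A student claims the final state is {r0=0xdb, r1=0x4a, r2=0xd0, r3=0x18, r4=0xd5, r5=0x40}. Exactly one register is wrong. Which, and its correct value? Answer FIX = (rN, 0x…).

0: ✓ CMP  NZCV=1010
1: · ADDEQ
2: ✓ ADDHI  r3←0x04
3: ✓ MOVHI  r0←0xdb
4: ✓ CMP  NZCV=1000
5: · SUBVS
6: · MOVGE
7: ✓ CMP  NZCV=0010
8: · MOVCC
9: ✓ ADDGT  r5←0x40

FIX = (r3, 0x04)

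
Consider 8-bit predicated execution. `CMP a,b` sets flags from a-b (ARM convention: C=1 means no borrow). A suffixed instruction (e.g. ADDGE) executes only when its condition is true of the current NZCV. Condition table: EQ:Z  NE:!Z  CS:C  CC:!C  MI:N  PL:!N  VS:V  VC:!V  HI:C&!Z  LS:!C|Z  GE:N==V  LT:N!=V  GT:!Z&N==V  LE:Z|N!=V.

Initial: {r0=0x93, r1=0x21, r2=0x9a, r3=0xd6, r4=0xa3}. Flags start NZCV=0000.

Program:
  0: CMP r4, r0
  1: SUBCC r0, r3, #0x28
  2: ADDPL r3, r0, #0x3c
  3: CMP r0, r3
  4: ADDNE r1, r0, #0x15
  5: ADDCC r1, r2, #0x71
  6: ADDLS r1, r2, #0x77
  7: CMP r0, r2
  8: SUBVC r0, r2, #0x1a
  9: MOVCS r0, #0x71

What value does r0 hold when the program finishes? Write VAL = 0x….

0: ✓ CMP  NZCV=0010
1: · SUBCC
2: ✓ ADDPL  r3←0xcf
3: ✓ CMP  NZCV=1000
4: ✓ ADDNE  r1←0xa8
5: ✓ ADDCC  r1←0x0b
6: ✓ ADDLS  r1←0x11
7: ✓ CMP  NZCV=1000
8: ✓ SUBVC  r0←0x80
9: · MOVCS

VAL = 0x80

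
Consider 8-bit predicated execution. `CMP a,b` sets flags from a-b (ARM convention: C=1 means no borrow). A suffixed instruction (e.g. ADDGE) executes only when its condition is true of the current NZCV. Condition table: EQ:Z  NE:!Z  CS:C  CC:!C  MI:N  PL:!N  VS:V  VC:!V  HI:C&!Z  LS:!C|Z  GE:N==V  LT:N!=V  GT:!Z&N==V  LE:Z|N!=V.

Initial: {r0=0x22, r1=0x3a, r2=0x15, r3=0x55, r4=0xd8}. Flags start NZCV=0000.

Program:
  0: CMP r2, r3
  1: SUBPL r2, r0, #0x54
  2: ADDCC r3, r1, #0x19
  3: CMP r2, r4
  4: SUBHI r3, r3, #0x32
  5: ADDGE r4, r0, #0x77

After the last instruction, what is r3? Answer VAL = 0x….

VAL = 0x53

0: ✓ CMP  NZCV=1000
1: · SUBPL
2: ✓ ADDCC  r3←0x53
3: ✓ CMP  NZCV=0000
4: · SUBHI
5: ✓ ADDGE  r4←0x99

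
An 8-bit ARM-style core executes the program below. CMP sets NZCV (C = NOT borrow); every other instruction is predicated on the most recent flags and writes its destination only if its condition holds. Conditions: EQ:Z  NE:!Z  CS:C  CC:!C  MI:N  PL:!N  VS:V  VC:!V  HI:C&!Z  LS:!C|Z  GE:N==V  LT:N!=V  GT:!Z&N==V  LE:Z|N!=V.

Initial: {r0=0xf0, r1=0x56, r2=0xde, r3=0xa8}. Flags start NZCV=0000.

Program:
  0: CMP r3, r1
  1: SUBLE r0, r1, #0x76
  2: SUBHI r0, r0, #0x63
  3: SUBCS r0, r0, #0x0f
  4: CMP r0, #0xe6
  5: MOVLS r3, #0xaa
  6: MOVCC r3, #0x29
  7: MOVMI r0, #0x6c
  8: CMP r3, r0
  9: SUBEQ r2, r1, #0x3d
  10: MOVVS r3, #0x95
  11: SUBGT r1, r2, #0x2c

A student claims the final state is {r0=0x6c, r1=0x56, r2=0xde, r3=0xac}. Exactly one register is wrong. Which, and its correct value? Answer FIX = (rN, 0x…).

0: ✓ CMP  NZCV=0011
1: ✓ SUBLE  r0←0xe0
2: ✓ SUBHI  r0←0x7d
3: ✓ SUBCS  r0←0x6e
4: ✓ CMP  NZCV=1001
5: ✓ MOVLS  r3←0xaa
6: ✓ MOVCC  r3←0x29
7: ✓ MOVMI  r0←0x6c
8: ✓ CMP  NZCV=1000
9: · SUBEQ
10: · MOVVS
11: · SUBGT

FIX = (r3, 0x29)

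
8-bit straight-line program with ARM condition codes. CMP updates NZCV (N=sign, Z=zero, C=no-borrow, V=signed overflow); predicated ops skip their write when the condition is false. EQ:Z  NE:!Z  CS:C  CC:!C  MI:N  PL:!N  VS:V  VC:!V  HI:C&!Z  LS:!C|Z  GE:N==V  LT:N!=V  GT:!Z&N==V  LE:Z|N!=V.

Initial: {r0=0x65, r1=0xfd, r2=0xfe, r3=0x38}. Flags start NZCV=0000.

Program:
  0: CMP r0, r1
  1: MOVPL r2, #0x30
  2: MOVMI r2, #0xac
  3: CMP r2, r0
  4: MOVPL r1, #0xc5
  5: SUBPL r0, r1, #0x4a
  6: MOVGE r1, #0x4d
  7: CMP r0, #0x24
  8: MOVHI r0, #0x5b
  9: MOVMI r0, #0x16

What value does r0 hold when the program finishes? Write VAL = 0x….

VAL = 0x5b

0: ✓ CMP  NZCV=0000
1: ✓ MOVPL  r2←0x30
2: · MOVMI
3: ✓ CMP  NZCV=1000
4: · MOVPL
5: · SUBPL
6: · MOVGE
7: ✓ CMP  NZCV=0010
8: ✓ MOVHI  r0←0x5b
9: · MOVMI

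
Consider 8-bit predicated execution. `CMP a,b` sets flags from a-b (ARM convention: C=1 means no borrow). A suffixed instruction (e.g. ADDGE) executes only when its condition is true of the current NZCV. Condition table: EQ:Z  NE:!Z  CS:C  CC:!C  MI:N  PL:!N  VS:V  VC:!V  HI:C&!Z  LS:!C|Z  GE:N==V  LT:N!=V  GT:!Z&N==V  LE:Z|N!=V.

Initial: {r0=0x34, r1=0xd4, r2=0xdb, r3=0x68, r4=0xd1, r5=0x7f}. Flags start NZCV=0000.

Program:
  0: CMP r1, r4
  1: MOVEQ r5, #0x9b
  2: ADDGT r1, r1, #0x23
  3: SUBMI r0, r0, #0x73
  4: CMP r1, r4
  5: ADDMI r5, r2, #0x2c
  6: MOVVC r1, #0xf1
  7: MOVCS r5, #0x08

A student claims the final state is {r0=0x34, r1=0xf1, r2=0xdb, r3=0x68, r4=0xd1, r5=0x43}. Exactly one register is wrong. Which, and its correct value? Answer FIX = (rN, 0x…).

0: ✓ CMP  NZCV=0010
1: · MOVEQ
2: ✓ ADDGT  r1←0xf7
3: · SUBMI
4: ✓ CMP  NZCV=0010
5: · ADDMI
6: ✓ MOVVC  r1←0xf1
7: ✓ MOVCS  r5←0x08

FIX = (r5, 0x08)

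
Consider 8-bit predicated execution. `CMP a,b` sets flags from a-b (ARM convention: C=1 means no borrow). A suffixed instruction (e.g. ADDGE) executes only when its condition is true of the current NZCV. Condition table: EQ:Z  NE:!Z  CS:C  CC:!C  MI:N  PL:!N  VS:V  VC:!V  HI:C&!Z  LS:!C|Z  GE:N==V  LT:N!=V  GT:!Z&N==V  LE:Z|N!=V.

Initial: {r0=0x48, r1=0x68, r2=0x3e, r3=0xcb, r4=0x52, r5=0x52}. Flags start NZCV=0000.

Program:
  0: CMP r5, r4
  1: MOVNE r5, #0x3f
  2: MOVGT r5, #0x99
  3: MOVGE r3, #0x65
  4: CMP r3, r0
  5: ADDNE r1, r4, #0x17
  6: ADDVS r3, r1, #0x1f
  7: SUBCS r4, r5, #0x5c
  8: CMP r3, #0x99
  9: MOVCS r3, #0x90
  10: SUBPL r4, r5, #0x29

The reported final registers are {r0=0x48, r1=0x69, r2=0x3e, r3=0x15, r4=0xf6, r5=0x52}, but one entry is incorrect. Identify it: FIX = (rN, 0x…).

FIX = (r3, 0x65)

[0] flags=0110 → (cmp)
[1] flags=0110 NE?F → skip
[2] flags=0110 GT?F → skip
[3] flags=0110 GE?T → r3=0x65
[4] flags=0010 → (cmp)
[5] flags=0010 NE?T → r1=0x69
[6] flags=0010 VS?F → skip
[7] flags=0010 CS?T → r4=0xf6
[8] flags=1001 → (cmp)
[9] flags=1001 CS?F → skip
[10] flags=1001 PL?F → skip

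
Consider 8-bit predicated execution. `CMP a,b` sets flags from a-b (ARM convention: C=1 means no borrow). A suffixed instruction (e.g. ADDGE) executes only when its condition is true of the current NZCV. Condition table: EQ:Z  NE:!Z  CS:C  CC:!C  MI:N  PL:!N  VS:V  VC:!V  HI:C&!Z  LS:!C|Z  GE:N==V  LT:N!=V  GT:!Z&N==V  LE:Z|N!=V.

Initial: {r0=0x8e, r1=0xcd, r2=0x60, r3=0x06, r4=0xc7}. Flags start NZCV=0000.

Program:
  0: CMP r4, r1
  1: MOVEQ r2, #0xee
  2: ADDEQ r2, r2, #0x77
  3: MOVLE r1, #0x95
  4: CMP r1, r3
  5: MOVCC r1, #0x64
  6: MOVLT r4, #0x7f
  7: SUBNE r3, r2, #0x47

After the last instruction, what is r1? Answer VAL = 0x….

[0] flags=1000 → (cmp)
[1] flags=1000 EQ?F → skip
[2] flags=1000 EQ?F → skip
[3] flags=1000 LE?T → r1=0x95
[4] flags=1010 → (cmp)
[5] flags=1010 CC?F → skip
[6] flags=1010 LT?T → r4=0x7f
[7] flags=1010 NE?T → r3=0x19

VAL = 0x95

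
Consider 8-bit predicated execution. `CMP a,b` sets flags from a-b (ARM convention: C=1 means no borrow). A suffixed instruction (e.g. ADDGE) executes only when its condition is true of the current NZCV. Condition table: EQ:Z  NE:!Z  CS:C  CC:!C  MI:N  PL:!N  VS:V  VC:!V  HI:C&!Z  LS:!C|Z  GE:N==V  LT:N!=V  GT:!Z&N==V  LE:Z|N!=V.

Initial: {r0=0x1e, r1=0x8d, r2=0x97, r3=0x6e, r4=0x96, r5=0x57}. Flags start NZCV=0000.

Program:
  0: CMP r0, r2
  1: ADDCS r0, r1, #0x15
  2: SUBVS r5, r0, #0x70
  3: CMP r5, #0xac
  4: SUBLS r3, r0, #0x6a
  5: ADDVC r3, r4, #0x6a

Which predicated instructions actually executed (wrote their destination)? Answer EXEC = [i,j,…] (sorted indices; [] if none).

EXEC = [2,5]

[0] flags=1001 → (cmp)
[1] flags=1001 CS?F → skip
[2] flags=1001 VS?T → r5=0xae
[3] flags=0010 → (cmp)
[4] flags=0010 LS?F → skip
[5] flags=0010 VC?T → r3=0x00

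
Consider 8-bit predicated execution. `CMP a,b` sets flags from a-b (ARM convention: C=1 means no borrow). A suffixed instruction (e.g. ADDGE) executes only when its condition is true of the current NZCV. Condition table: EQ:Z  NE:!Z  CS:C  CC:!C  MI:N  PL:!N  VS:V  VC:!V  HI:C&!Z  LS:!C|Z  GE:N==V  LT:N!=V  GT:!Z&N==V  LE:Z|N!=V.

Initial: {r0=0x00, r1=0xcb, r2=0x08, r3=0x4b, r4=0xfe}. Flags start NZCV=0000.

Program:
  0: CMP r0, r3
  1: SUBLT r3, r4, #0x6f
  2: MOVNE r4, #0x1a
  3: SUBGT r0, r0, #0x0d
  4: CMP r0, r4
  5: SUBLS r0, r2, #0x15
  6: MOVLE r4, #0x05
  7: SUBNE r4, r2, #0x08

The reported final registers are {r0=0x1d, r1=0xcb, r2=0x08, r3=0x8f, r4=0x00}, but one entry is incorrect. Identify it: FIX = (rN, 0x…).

[0] flags=1000 → (cmp)
[1] flags=1000 LT?T → r3=0x8f
[2] flags=1000 NE?T → r4=0x1a
[3] flags=1000 GT?F → skip
[4] flags=1000 → (cmp)
[5] flags=1000 LS?T → r0=0xf3
[6] flags=1000 LE?T → r4=0x05
[7] flags=1000 NE?T → r4=0x00

FIX = (r0, 0xf3)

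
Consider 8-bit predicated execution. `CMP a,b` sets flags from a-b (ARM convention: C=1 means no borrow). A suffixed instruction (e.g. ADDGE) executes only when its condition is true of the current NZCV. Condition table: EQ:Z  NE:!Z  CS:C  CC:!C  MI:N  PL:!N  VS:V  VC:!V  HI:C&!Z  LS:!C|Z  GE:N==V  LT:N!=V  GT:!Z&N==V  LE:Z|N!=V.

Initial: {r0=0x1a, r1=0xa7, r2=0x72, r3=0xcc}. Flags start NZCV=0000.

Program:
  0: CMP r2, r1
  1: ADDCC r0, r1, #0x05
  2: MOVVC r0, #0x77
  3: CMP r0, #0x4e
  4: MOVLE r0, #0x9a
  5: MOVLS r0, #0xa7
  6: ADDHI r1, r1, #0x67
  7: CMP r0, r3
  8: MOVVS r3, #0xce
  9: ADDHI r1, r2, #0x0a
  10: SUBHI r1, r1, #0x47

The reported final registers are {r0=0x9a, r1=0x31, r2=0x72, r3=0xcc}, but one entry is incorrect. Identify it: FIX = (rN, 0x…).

0: ✓ CMP  NZCV=1001
1: ✓ ADDCC  r0←0xac
2: · MOVVC
3: ✓ CMP  NZCV=0011
4: ✓ MOVLE  r0←0x9a
5: · MOVLS
6: ✓ ADDHI  r1←0x0e
7: ✓ CMP  NZCV=1000
8: · MOVVS
9: · ADDHI
10: · SUBHI

FIX = (r1, 0x0e)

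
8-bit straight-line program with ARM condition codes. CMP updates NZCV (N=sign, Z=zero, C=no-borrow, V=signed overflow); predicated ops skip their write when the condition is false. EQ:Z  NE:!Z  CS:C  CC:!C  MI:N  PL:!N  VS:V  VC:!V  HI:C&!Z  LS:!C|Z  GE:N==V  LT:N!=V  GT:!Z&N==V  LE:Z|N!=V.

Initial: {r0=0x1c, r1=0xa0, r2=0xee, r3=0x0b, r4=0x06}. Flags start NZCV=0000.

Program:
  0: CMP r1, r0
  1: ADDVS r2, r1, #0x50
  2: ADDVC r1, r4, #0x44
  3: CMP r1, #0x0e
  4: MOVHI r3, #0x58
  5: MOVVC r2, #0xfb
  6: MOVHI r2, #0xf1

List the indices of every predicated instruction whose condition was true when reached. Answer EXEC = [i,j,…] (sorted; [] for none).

[0] flags=1010 → (cmp)
[1] flags=1010 VS?F → skip
[2] flags=1010 VC?T → r1=0x4a
[3] flags=0010 → (cmp)
[4] flags=0010 HI?T → r3=0x58
[5] flags=0010 VC?T → r2=0xfb
[6] flags=0010 HI?T → r2=0xf1

EXEC = [2,4,5,6]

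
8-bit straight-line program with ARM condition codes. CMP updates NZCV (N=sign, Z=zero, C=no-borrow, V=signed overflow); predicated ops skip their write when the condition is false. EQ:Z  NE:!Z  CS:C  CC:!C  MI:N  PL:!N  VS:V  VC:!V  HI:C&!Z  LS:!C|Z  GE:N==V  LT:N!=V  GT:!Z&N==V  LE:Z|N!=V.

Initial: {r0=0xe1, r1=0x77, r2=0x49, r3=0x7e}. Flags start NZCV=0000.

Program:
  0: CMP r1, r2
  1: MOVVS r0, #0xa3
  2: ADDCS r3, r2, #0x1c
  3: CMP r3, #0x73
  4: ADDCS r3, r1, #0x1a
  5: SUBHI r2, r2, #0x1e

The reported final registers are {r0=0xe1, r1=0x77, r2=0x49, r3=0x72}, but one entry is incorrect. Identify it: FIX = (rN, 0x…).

0: ✓ CMP  NZCV=0010
1: · MOVVS
2: ✓ ADDCS  r3←0x65
3: ✓ CMP  NZCV=1000
4: · ADDCS
5: · SUBHI

FIX = (r3, 0x65)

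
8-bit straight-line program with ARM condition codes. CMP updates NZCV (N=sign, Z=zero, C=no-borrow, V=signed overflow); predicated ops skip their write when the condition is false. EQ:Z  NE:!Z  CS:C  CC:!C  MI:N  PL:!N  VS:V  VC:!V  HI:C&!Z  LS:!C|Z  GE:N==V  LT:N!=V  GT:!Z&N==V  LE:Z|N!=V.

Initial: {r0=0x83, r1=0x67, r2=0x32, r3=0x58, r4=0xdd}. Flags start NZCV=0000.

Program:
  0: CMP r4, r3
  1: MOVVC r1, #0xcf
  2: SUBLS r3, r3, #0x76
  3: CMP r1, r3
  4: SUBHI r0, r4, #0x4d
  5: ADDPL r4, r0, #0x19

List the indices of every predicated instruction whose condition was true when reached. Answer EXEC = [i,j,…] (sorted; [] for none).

EXEC = [1,4,5]

[0] flags=1010 → (cmp)
[1] flags=1010 VC?T → r1=0xcf
[2] flags=1010 LS?F → skip
[3] flags=0011 → (cmp)
[4] flags=0011 HI?T → r0=0x90
[5] flags=0011 PL?T → r4=0xa9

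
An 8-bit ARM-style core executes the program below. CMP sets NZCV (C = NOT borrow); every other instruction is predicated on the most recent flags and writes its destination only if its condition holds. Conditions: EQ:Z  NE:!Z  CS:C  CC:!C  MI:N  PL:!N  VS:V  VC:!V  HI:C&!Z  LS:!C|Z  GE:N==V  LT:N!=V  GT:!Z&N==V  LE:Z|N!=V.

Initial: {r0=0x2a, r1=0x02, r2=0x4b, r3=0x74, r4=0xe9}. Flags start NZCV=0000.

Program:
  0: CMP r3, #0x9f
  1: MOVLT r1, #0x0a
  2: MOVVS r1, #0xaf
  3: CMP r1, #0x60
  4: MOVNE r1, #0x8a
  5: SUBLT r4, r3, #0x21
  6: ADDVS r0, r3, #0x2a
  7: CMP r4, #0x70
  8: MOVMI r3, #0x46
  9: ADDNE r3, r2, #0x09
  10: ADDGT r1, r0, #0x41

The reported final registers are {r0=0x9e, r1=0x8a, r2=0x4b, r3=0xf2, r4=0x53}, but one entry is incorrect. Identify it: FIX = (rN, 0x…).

FIX = (r3, 0x54)

0: ✓ CMP  NZCV=1001
1: · MOVLT
2: ✓ MOVVS  r1←0xaf
3: ✓ CMP  NZCV=0011
4: ✓ MOVNE  r1←0x8a
5: ✓ SUBLT  r4←0x53
6: ✓ ADDVS  r0←0x9e
7: ✓ CMP  NZCV=1000
8: ✓ MOVMI  r3←0x46
9: ✓ ADDNE  r3←0x54
10: · ADDGT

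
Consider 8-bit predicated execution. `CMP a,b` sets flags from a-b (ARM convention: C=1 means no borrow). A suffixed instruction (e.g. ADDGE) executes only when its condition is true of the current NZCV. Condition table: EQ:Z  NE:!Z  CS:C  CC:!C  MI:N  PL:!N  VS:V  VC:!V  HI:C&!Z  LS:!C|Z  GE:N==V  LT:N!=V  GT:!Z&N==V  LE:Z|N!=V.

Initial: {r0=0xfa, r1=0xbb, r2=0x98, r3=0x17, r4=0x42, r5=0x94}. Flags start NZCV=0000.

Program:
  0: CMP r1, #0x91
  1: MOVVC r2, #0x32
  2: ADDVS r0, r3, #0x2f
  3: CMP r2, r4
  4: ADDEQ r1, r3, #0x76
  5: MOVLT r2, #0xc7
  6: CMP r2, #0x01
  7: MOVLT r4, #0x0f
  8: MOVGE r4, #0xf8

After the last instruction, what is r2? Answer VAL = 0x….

VAL = 0xc7

0: ✓ CMP  NZCV=0010
1: ✓ MOVVC  r2←0x32
2: · ADDVS
3: ✓ CMP  NZCV=1000
4: · ADDEQ
5: ✓ MOVLT  r2←0xc7
6: ✓ CMP  NZCV=1010
7: ✓ MOVLT  r4←0x0f
8: · MOVGE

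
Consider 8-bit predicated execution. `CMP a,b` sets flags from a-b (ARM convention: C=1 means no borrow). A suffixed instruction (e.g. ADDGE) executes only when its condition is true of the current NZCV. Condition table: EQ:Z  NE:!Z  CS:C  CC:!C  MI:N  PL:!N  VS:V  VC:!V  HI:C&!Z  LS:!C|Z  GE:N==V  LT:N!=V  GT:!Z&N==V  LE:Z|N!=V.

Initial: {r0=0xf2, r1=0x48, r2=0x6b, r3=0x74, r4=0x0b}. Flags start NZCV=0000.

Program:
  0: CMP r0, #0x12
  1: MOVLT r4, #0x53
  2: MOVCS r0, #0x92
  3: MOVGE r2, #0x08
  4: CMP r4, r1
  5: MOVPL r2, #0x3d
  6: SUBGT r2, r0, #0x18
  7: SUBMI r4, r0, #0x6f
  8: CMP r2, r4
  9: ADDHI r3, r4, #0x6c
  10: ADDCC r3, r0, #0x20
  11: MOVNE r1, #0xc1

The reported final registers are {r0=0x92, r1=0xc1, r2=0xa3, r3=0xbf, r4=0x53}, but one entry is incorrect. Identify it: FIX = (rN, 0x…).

0: ✓ CMP  NZCV=1010
1: ✓ MOVLT  r4←0x53
2: ✓ MOVCS  r0←0x92
3: · MOVGE
4: ✓ CMP  NZCV=0010
5: ✓ MOVPL  r2←0x3d
6: ✓ SUBGT  r2←0x7a
7: · SUBMI
8: ✓ CMP  NZCV=0010
9: ✓ ADDHI  r3←0xbf
10: · ADDCC
11: ✓ MOVNE  r1←0xc1

FIX = (r2, 0x7a)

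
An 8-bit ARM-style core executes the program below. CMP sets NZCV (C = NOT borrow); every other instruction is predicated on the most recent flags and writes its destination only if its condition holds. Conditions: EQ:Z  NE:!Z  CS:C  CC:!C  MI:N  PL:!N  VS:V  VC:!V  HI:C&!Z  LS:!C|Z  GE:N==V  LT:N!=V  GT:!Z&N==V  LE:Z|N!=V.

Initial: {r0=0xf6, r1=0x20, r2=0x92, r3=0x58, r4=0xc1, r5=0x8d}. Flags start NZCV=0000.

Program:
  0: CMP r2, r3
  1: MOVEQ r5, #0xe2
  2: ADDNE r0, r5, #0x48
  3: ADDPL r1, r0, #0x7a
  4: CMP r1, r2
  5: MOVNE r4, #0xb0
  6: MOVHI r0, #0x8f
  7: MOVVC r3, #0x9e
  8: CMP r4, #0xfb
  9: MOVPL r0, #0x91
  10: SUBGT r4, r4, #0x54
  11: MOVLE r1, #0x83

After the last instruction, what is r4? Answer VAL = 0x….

VAL = 0xb0

[0] flags=0011 → (cmp)
[1] flags=0011 EQ?F → skip
[2] flags=0011 NE?T → r0=0xd5
[3] flags=0011 PL?T → r1=0x4f
[4] flags=1001 → (cmp)
[5] flags=1001 NE?T → r4=0xb0
[6] flags=1001 HI?F → skip
[7] flags=1001 VC?F → skip
[8] flags=1000 → (cmp)
[9] flags=1000 PL?F → skip
[10] flags=1000 GT?F → skip
[11] flags=1000 LE?T → r1=0x83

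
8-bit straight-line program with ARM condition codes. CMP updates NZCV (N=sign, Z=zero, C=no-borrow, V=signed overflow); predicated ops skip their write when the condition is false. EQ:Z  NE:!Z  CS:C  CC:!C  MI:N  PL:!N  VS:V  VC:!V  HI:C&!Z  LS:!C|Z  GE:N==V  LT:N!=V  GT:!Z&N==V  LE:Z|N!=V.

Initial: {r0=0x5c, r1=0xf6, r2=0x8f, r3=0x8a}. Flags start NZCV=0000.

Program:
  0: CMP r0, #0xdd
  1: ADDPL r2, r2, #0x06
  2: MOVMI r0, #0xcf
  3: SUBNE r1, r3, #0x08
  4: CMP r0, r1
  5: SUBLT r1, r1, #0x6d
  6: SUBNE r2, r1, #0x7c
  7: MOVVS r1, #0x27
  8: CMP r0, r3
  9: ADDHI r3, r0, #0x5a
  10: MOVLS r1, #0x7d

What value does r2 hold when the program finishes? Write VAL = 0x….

VAL = 0x06

[0] flags=0000 → (cmp)
[1] flags=0000 PL?T → r2=0x95
[2] flags=0000 MI?F → skip
[3] flags=0000 NE?T → r1=0x82
[4] flags=1001 → (cmp)
[5] flags=1001 LT?F → skip
[6] flags=1001 NE?T → r2=0x06
[7] flags=1001 VS?T → r1=0x27
[8] flags=1001 → (cmp)
[9] flags=1001 HI?F → skip
[10] flags=1001 LS?T → r1=0x7d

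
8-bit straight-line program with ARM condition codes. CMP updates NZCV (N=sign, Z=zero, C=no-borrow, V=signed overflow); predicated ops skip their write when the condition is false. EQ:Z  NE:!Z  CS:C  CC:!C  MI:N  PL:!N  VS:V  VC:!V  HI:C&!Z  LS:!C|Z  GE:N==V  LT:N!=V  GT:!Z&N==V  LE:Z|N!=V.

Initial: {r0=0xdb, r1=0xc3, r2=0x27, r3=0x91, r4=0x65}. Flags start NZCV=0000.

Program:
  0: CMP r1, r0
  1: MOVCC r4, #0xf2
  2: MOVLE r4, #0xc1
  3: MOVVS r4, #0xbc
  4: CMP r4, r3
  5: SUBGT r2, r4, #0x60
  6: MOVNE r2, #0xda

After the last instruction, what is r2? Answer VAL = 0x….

[0] flags=1000 → (cmp)
[1] flags=1000 CC?T → r4=0xf2
[2] flags=1000 LE?T → r4=0xc1
[3] flags=1000 VS?F → skip
[4] flags=0010 → (cmp)
[5] flags=0010 GT?T → r2=0x61
[6] flags=0010 NE?T → r2=0xda

VAL = 0xda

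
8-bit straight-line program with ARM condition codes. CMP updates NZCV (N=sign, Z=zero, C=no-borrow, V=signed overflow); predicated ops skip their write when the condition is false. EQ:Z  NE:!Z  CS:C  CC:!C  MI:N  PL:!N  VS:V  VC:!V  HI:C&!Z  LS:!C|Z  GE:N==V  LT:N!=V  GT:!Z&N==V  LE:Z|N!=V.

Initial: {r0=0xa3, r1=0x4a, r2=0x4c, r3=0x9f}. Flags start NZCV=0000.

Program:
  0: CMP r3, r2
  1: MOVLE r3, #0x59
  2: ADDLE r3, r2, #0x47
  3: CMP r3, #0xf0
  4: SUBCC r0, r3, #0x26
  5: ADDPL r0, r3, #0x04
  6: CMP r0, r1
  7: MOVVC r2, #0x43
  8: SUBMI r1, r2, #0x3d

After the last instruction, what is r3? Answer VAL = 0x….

[0] flags=0011 → (cmp)
[1] flags=0011 LE?T → r3=0x59
[2] flags=0011 LE?T → r3=0x93
[3] flags=1000 → (cmp)
[4] flags=1000 CC?T → r0=0x6d
[5] flags=1000 PL?F → skip
[6] flags=0010 → (cmp)
[7] flags=0010 VC?T → r2=0x43
[8] flags=0010 MI?F → skip

VAL = 0x93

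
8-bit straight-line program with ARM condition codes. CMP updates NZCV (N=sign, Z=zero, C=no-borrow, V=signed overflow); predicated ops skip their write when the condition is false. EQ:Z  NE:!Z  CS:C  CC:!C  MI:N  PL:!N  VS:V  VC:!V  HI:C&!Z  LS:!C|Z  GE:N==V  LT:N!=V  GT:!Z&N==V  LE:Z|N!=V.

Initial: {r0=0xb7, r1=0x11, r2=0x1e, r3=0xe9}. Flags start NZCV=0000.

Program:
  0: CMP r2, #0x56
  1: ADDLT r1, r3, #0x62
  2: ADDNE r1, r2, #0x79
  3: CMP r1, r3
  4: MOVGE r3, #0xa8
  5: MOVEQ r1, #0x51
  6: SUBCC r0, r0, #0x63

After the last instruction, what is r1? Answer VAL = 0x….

[0] flags=1000 → (cmp)
[1] flags=1000 LT?T → r1=0x4b
[2] flags=1000 NE?T → r1=0x97
[3] flags=1000 → (cmp)
[4] flags=1000 GE?F → skip
[5] flags=1000 EQ?F → skip
[6] flags=1000 CC?T → r0=0x54

VAL = 0x97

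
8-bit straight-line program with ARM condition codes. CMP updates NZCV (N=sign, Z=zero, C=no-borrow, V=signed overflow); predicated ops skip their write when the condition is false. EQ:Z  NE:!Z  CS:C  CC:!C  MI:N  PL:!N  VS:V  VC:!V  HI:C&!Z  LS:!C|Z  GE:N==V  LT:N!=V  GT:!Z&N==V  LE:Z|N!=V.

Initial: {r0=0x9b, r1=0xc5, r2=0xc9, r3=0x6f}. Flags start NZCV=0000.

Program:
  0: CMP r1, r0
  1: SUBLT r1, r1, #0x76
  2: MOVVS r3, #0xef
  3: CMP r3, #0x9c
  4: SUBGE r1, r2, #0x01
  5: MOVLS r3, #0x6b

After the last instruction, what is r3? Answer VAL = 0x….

[0] flags=0010 → (cmp)
[1] flags=0010 LT?F → skip
[2] flags=0010 VS?F → skip
[3] flags=1001 → (cmp)
[4] flags=1001 GE?T → r1=0xc8
[5] flags=1001 LS?T → r3=0x6b

VAL = 0x6b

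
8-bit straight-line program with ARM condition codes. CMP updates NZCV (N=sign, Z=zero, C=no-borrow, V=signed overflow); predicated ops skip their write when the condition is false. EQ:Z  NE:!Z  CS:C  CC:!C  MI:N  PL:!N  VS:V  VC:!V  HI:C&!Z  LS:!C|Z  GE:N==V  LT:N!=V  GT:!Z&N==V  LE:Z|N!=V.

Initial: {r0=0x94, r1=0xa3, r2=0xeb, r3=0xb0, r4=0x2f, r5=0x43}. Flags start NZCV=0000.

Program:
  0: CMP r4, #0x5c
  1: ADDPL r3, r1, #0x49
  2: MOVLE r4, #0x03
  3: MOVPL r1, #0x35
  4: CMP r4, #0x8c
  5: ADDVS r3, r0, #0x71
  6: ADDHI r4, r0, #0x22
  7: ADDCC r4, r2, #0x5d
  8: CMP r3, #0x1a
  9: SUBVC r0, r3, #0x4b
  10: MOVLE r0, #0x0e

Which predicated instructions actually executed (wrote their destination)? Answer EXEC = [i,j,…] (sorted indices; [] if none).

[0] flags=1000 → (cmp)
[1] flags=1000 PL?F → skip
[2] flags=1000 LE?T → r4=0x03
[3] flags=1000 PL?F → skip
[4] flags=0000 → (cmp)
[5] flags=0000 VS?F → skip
[6] flags=0000 HI?F → skip
[7] flags=0000 CC?T → r4=0x48
[8] flags=1010 → (cmp)
[9] flags=1010 VC?T → r0=0x65
[10] flags=1010 LE?T → r0=0x0e

EXEC = [2,7,9,10]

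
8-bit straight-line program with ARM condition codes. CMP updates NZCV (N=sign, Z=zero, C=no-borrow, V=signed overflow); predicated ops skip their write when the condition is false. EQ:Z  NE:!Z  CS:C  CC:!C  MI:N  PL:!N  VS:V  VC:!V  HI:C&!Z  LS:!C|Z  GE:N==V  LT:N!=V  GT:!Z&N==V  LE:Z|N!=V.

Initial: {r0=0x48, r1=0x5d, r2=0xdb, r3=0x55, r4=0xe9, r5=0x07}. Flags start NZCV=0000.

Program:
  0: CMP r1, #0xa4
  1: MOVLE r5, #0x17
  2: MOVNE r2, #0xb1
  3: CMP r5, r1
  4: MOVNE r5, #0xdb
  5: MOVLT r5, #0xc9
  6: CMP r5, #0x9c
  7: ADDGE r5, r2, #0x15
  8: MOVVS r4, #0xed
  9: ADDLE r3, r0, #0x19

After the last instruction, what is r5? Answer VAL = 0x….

VAL = 0xc6

0: ✓ CMP  NZCV=1001
1: · MOVLE
2: ✓ MOVNE  r2←0xb1
3: ✓ CMP  NZCV=1000
4: ✓ MOVNE  r5←0xdb
5: ✓ MOVLT  r5←0xc9
6: ✓ CMP  NZCV=0010
7: ✓ ADDGE  r5←0xc6
8: · MOVVS
9: · ADDLE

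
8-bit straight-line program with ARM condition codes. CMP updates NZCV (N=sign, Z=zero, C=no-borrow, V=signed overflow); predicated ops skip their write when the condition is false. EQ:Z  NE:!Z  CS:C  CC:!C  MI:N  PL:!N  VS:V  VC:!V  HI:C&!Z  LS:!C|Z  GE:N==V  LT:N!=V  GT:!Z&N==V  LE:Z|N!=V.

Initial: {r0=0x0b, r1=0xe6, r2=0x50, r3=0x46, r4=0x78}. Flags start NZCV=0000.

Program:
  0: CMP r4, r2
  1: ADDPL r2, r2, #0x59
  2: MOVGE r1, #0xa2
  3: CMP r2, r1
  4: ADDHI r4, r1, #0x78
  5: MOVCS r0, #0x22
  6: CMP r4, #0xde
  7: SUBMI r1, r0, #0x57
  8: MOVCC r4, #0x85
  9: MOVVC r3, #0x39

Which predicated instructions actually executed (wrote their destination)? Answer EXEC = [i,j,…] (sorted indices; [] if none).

0: ✓ CMP  NZCV=0010
1: ✓ ADDPL  r2←0xa9
2: ✓ MOVGE  r1←0xa2
3: ✓ CMP  NZCV=0010
4: ✓ ADDHI  r4←0x1a
5: ✓ MOVCS  r0←0x22
6: ✓ CMP  NZCV=0000
7: · SUBMI
8: ✓ MOVCC  r4←0x85
9: ✓ MOVVC  r3←0x39

EXEC = [1,2,4,5,8,9]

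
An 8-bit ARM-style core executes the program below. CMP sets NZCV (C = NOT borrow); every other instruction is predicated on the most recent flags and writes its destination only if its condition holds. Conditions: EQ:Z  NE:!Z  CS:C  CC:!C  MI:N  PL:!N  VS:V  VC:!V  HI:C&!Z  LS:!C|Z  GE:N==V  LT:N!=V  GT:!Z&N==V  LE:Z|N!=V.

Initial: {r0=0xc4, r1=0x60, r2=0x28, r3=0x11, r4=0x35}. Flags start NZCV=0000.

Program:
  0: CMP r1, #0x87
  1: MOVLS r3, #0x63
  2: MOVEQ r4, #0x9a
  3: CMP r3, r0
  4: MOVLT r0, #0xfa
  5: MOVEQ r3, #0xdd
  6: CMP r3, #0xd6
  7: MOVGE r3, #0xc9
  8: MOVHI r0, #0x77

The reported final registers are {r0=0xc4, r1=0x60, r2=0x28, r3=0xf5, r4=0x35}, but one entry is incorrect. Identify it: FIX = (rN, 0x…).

[0] flags=1001 → (cmp)
[1] flags=1001 LS?T → r3=0x63
[2] flags=1001 EQ?F → skip
[3] flags=1001 → (cmp)
[4] flags=1001 LT?F → skip
[5] flags=1001 EQ?F → skip
[6] flags=1001 → (cmp)
[7] flags=1001 GE?T → r3=0xc9
[8] flags=1001 HI?F → skip

FIX = (r3, 0xc9)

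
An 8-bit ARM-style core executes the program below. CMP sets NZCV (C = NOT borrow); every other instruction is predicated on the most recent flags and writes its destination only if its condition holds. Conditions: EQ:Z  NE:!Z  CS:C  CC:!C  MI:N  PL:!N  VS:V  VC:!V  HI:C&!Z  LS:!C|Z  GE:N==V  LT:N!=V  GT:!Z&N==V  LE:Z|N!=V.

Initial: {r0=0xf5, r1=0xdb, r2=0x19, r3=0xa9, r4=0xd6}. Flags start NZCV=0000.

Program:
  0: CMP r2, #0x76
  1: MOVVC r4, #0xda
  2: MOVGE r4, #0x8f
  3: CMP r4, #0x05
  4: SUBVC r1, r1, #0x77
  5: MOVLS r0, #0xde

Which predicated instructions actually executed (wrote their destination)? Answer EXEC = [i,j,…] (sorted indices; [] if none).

EXEC = [1,4]

0: ✓ CMP  NZCV=1000
1: ✓ MOVVC  r4←0xda
2: · MOVGE
3: ✓ CMP  NZCV=1010
4: ✓ SUBVC  r1←0x64
5: · MOVLS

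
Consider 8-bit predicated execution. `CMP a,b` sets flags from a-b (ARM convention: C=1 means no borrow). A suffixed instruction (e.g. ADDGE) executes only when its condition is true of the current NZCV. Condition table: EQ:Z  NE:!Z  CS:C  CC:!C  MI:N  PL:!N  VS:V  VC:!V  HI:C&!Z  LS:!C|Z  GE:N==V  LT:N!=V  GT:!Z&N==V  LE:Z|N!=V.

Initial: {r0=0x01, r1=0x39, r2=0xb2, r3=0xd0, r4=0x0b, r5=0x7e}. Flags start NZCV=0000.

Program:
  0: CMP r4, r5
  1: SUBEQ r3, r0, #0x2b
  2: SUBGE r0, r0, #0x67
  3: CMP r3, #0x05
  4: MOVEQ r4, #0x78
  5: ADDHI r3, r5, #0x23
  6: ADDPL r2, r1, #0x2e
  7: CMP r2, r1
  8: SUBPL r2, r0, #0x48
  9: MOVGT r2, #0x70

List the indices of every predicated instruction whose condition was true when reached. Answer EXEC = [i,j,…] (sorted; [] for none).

[0] flags=1000 → (cmp)
[1] flags=1000 EQ?F → skip
[2] flags=1000 GE?F → skip
[3] flags=1010 → (cmp)
[4] flags=1010 EQ?F → skip
[5] flags=1010 HI?T → r3=0xa1
[6] flags=1010 PL?F → skip
[7] flags=0011 → (cmp)
[8] flags=0011 PL?T → r2=0xb9
[9] flags=0011 GT?F → skip

EXEC = [5,8]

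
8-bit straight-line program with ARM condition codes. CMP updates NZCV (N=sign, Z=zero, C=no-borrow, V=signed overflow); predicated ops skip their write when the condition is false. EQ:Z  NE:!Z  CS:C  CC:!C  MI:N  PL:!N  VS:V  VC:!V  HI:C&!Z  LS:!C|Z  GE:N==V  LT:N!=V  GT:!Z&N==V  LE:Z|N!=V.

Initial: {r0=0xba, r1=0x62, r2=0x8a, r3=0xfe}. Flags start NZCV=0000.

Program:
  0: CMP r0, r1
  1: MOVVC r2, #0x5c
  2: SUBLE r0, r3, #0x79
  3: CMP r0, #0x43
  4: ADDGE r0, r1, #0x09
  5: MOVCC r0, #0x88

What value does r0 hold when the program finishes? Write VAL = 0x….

VAL = 0x85

[0] flags=0011 → (cmp)
[1] flags=0011 VC?F → skip
[2] flags=0011 LE?T → r0=0x85
[3] flags=0011 → (cmp)
[4] flags=0011 GE?F → skip
[5] flags=0011 CC?F → skip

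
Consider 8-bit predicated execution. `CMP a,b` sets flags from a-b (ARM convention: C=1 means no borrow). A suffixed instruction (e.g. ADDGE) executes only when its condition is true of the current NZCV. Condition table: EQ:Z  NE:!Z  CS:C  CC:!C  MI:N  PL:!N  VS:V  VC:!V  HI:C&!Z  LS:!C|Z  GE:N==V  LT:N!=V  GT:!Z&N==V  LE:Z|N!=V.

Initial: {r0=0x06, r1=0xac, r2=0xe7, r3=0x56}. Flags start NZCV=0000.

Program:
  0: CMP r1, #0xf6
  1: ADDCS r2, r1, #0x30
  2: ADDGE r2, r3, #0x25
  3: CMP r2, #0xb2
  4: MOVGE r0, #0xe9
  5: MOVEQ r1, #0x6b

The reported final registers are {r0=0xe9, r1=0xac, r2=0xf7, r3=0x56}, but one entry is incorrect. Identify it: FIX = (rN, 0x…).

0: ✓ CMP  NZCV=1000
1: · ADDCS
2: · ADDGE
3: ✓ CMP  NZCV=0010
4: ✓ MOVGE  r0←0xe9
5: · MOVEQ

FIX = (r2, 0xe7)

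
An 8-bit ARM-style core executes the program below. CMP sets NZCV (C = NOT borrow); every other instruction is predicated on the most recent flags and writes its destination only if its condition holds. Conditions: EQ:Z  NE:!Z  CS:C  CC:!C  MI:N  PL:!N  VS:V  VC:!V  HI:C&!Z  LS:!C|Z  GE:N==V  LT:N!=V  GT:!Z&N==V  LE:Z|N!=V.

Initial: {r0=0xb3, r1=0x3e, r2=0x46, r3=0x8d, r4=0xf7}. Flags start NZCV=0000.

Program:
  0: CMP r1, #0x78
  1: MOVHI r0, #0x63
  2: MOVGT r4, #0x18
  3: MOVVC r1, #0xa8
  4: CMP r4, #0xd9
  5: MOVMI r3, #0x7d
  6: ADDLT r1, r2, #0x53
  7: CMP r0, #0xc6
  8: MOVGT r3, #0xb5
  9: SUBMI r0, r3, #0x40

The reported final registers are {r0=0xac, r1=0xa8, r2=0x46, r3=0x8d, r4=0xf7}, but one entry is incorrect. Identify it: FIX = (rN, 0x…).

0: ✓ CMP  NZCV=1000
1: · MOVHI
2: · MOVGT
3: ✓ MOVVC  r1←0xa8
4: ✓ CMP  NZCV=0010
5: · MOVMI
6: · ADDLT
7: ✓ CMP  NZCV=1000
8: · MOVGT
9: ✓ SUBMI  r0←0x4d

FIX = (r0, 0x4d)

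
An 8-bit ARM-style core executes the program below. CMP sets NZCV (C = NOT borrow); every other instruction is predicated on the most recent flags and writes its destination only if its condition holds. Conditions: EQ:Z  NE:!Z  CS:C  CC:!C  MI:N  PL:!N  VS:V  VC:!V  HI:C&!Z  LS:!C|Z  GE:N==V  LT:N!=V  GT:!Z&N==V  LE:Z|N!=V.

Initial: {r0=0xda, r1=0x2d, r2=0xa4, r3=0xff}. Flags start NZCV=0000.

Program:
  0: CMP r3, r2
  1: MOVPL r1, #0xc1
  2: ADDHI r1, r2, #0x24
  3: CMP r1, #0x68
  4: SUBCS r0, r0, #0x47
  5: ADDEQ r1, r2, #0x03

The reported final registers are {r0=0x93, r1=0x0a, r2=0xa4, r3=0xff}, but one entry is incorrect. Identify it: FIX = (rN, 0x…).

FIX = (r1, 0xc8)

[0] flags=0010 → (cmp)
[1] flags=0010 PL?T → r1=0xc1
[2] flags=0010 HI?T → r1=0xc8
[3] flags=0011 → (cmp)
[4] flags=0011 CS?T → r0=0x93
[5] flags=0011 EQ?F → skip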